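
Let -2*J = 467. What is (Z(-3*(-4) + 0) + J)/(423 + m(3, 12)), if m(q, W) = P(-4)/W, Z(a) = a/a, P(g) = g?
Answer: -1395/2536 ≈ -0.55008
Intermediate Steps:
J = -467/2 (J = -½*467 = -467/2 ≈ -233.50)
Z(a) = 1
m(q, W) = -4/W
(Z(-3*(-4) + 0) + J)/(423 + m(3, 12)) = (1 - 467/2)/(423 - 4/12) = -465/(2*(423 - 4*1/12)) = -465/(2*(423 - ⅓)) = -465/(2*1268/3) = -465/2*3/1268 = -1395/2536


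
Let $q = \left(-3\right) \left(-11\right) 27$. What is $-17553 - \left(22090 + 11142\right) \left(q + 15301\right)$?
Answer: $-538110097$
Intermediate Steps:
$q = 891$ ($q = 33 \cdot 27 = 891$)
$-17553 - \left(22090 + 11142\right) \left(q + 15301\right) = -17553 - \left(22090 + 11142\right) \left(891 + 15301\right) = -17553 - 33232 \cdot 16192 = -17553 - 538092544 = -538110097$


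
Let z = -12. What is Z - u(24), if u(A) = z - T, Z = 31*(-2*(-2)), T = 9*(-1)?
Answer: 127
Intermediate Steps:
T = -9
Z = 124 (Z = 31*4 = 124)
u(A) = -3 (u(A) = -12 - 1*(-9) = -12 + 9 = -3)
Z - u(24) = 124 - 1*(-3) = 124 + 3 = 127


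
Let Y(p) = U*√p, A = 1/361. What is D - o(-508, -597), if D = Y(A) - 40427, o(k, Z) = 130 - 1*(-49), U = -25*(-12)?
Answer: -771214/19 ≈ -40590.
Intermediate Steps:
U = 300
o(k, Z) = 179 (o(k, Z) = 130 + 49 = 179)
A = 1/361 ≈ 0.0027701
Y(p) = 300*√p
D = -767813/19 (D = 300*√(1/361) - 40427 = 300*(1/19) - 40427 = 300/19 - 40427 = -767813/19 ≈ -40411.)
D - o(-508, -597) = -767813/19 - 1*179 = -767813/19 - 179 = -771214/19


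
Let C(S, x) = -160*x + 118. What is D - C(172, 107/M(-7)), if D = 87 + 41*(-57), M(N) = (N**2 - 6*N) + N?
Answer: -45448/21 ≈ -2164.2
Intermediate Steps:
M(N) = N**2 - 5*N
D = -2250 (D = 87 - 2337 = -2250)
C(S, x) = 118 - 160*x
D - C(172, 107/M(-7)) = -2250 - (118 - 17120/((-7*(-5 - 7)))) = -2250 - (118 - 17120/((-7*(-12)))) = -2250 - (118 - 17120/84) = -2250 - (118 - 160*107/84) = -2250 - (118 - 4280/21) = -2250 - 1*(-1802/21) = -2250 + 1802/21 = -45448/21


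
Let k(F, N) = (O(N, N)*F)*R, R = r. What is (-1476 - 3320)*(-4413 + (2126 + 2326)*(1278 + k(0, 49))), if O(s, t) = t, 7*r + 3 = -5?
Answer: -27266425428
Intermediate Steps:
r = -8/7 (r = -3/7 + (⅐)*(-5) = -3/7 - 5/7 = -8/7 ≈ -1.1429)
R = -8/7 ≈ -1.1429
k(F, N) = -8*F*N/7 (k(F, N) = (N*F)*(-8/7) = (F*N)*(-8/7) = -8*F*N/7)
(-1476 - 3320)*(-4413 + (2126 + 2326)*(1278 + k(0, 49))) = (-1476 - 3320)*(-4413 + (2126 + 2326)*(1278 - 8/7*0*49)) = -4796*(-4413 + 4452*(1278 + 0)) = -4796*(-4413 + 4452*1278) = -4796*(-4413 + 5689656) = -4796*5685243 = -27266425428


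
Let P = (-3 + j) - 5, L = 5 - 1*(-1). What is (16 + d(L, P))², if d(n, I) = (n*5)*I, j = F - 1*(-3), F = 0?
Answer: 17956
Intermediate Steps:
L = 6 (L = 5 + 1 = 6)
j = 3 (j = 0 - 1*(-3) = 0 + 3 = 3)
P = -5 (P = (-3 + 3) - 5 = 0 - 5 = -5)
d(n, I) = 5*I*n (d(n, I) = (5*n)*I = 5*I*n)
(16 + d(L, P))² = (16 + 5*(-5)*6)² = (16 - 150)² = (-134)² = 17956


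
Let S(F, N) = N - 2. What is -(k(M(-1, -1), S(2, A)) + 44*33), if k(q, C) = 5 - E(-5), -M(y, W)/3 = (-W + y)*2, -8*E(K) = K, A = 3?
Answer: -11651/8 ≈ -1456.4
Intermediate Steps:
E(K) = -K/8
S(F, N) = -2 + N
M(y, W) = -6*y + 6*W (M(y, W) = -3*(-W + y)*2 = -3*(y - W)*2 = -3*(-2*W + 2*y) = -6*y + 6*W)
k(q, C) = 35/8 (k(q, C) = 5 - (-1)*(-5)/8 = 5 - 1*5/8 = 5 - 5/8 = 35/8)
-(k(M(-1, -1), S(2, A)) + 44*33) = -(35/8 + 44*33) = -(35/8 + 1452) = -1*11651/8 = -11651/8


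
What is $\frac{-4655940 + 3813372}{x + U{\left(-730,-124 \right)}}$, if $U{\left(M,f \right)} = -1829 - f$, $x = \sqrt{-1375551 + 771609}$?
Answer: $\frac{46341240}{113257} + \frac{842568 i \sqrt{603942}}{3510967} \approx 409.17 + 186.5 i$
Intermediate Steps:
$x = i \sqrt{603942}$ ($x = \sqrt{-603942} = i \sqrt{603942} \approx 777.14 i$)
$\frac{-4655940 + 3813372}{x + U{\left(-730,-124 \right)}} = \frac{-4655940 + 3813372}{i \sqrt{603942} - 1705} = - \frac{842568}{i \sqrt{603942} + \left(-1829 + 124\right)} = - \frac{842568}{i \sqrt{603942} - 1705} = - \frac{842568}{-1705 + i \sqrt{603942}}$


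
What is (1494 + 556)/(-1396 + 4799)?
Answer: 50/83 ≈ 0.60241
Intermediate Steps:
(1494 + 556)/(-1396 + 4799) = 2050/3403 = 2050*(1/3403) = 50/83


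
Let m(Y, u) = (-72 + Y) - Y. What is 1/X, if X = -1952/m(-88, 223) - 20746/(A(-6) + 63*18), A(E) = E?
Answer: 1692/14753 ≈ 0.11469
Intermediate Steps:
m(Y, u) = -72
X = 14753/1692 (X = -1952/(-72) - 20746/(-6 + 63*18) = -1952*(-1/72) - 20746/(-6 + 1134) = 244/9 - 20746/1128 = 244/9 - 20746*1/1128 = 244/9 - 10373/564 = 14753/1692 ≈ 8.7193)
1/X = 1/(14753/1692) = 1692/14753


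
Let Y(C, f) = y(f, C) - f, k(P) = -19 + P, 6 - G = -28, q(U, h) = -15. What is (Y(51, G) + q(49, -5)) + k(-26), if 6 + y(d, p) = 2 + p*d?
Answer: 1636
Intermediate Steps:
y(d, p) = -4 + d*p (y(d, p) = -6 + (2 + p*d) = -6 + (2 + d*p) = -4 + d*p)
G = 34 (G = 6 - 1*(-28) = 6 + 28 = 34)
Y(C, f) = -4 - f + C*f (Y(C, f) = (-4 + f*C) - f = (-4 + C*f) - f = -4 - f + C*f)
(Y(51, G) + q(49, -5)) + k(-26) = ((-4 - 1*34 + 51*34) - 15) + (-19 - 26) = ((-4 - 34 + 1734) - 15) - 45 = (1696 - 15) - 45 = 1681 - 45 = 1636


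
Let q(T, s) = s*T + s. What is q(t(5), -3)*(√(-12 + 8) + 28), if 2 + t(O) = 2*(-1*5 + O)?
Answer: 84 + 6*I ≈ 84.0 + 6.0*I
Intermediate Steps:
t(O) = -12 + 2*O (t(O) = -2 + 2*(-1*5 + O) = -2 + 2*(-5 + O) = -2 + (-10 + 2*O) = -12 + 2*O)
q(T, s) = s + T*s (q(T, s) = T*s + s = s + T*s)
q(t(5), -3)*(√(-12 + 8) + 28) = (-3*(1 + (-12 + 2*5)))*(√(-12 + 8) + 28) = (-3*(1 + (-12 + 10)))*(√(-4) + 28) = (-3*(1 - 2))*(2*I + 28) = (-3*(-1))*(28 + 2*I) = 3*(28 + 2*I) = 84 + 6*I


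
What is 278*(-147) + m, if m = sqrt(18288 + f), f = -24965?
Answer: -40866 + I*sqrt(6677) ≈ -40866.0 + 81.713*I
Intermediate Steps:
m = I*sqrt(6677) (m = sqrt(18288 - 24965) = sqrt(-6677) = I*sqrt(6677) ≈ 81.713*I)
278*(-147) + m = 278*(-147) + I*sqrt(6677) = -40866 + I*sqrt(6677)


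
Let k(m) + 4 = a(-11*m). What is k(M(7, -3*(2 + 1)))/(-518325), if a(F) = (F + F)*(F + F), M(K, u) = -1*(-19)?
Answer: -11648/34555 ≈ -0.33709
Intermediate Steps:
M(K, u) = 19
a(F) = 4*F**2 (a(F) = (2*F)*(2*F) = 4*F**2)
k(m) = -4 + 484*m**2 (k(m) = -4 + 4*(-11*m)**2 = -4 + 4*(121*m**2) = -4 + 484*m**2)
k(M(7, -3*(2 + 1)))/(-518325) = (-4 + 484*19**2)/(-518325) = (-4 + 484*361)*(-1/518325) = (-4 + 174724)*(-1/518325) = 174720*(-1/518325) = -11648/34555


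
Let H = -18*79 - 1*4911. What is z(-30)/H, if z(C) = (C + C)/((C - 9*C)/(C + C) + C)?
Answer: -10/35887 ≈ -0.00027865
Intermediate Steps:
H = -6333 (H = -1422 - 4911 = -6333)
z(C) = 2*C/(-4 + C) (z(C) = (2*C)/((-8*C)/((2*C)) + C) = (2*C)/((-8*C)*(1/(2*C)) + C) = (2*C)/(-4 + C) = 2*C/(-4 + C))
z(-30)/H = (2*(-30)/(-4 - 30))/(-6333) = (2*(-30)/(-34))*(-1/6333) = (2*(-30)*(-1/34))*(-1/6333) = (30/17)*(-1/6333) = -10/35887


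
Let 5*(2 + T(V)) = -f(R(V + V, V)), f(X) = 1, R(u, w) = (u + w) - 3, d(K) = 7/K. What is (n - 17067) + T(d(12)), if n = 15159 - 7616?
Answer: -47631/5 ≈ -9526.2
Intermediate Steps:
n = 7543
R(u, w) = -3 + u + w
T(V) = -11/5 (T(V) = -2 + (-1*1)/5 = -2 + (⅕)*(-1) = -2 - ⅕ = -11/5)
(n - 17067) + T(d(12)) = (7543 - 17067) - 11/5 = -9524 - 11/5 = -47631/5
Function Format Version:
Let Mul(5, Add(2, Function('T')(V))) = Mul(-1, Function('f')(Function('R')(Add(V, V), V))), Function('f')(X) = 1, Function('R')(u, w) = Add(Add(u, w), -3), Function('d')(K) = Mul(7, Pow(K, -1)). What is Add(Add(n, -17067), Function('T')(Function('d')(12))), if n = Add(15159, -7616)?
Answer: Rational(-47631, 5) ≈ -9526.2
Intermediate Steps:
n = 7543
Function('R')(u, w) = Add(-3, u, w)
Function('T')(V) = Rational(-11, 5) (Function('T')(V) = Add(-2, Mul(Rational(1, 5), Mul(-1, 1))) = Add(-2, Mul(Rational(1, 5), -1)) = Add(-2, Rational(-1, 5)) = Rational(-11, 5))
Add(Add(n, -17067), Function('T')(Function('d')(12))) = Add(Add(7543, -17067), Rational(-11, 5)) = Add(-9524, Rational(-11, 5)) = Rational(-47631, 5)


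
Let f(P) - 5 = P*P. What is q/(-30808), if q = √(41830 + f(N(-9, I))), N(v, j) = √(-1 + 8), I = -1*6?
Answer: -√41842/30808 ≈ -0.0066396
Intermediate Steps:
I = -6
N(v, j) = √7
f(P) = 5 + P² (f(P) = 5 + P*P = 5 + P²)
q = √41842 (q = √(41830 + (5 + (√7)²)) = √(41830 + (5 + 7)) = √(41830 + 12) = √41842 ≈ 204.55)
q/(-30808) = √41842/(-30808) = √41842*(-1/30808) = -√41842/30808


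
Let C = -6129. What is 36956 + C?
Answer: 30827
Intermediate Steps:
36956 + C = 36956 - 6129 = 30827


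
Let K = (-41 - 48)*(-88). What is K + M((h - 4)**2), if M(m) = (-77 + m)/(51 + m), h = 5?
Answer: 101797/13 ≈ 7830.5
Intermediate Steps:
K = 7832 (K = -89*(-88) = 7832)
M(m) = (-77 + m)/(51 + m)
K + M((h - 4)**2) = 7832 + (-77 + (5 - 4)**2)/(51 + (5 - 4)**2) = 7832 + (-77 + 1**2)/(51 + 1**2) = 7832 + (-77 + 1)/(51 + 1) = 7832 - 76/52 = 7832 + (1/52)*(-76) = 7832 - 19/13 = 101797/13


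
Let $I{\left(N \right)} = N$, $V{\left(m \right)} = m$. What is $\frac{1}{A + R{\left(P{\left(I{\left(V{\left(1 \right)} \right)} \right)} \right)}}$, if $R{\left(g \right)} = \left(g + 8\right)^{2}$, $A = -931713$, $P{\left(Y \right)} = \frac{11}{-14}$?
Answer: $- \frac{196}{182605547} \approx -1.0734 \cdot 10^{-6}$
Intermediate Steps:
$P{\left(Y \right)} = - \frac{11}{14}$ ($P{\left(Y \right)} = 11 \left(- \frac{1}{14}\right) = - \frac{11}{14}$)
$R{\left(g \right)} = \left(8 + g\right)^{2}$
$\frac{1}{A + R{\left(P{\left(I{\left(V{\left(1 \right)} \right)} \right)} \right)}} = \frac{1}{-931713 + \left(8 - \frac{11}{14}\right)^{2}} = \frac{1}{-931713 + \left(\frac{101}{14}\right)^{2}} = \frac{1}{-931713 + \frac{10201}{196}} = \frac{1}{- \frac{182605547}{196}} = - \frac{196}{182605547}$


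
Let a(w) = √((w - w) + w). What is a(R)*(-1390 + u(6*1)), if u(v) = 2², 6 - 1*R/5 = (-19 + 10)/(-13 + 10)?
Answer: -1386*√15 ≈ -5368.0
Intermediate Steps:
R = 15 (R = 30 - 5*(-19 + 10)/(-13 + 10) = 30 - (-45)/(-3) = 30 - (-45)*(-1)/3 = 30 - 5*3 = 30 - 15 = 15)
a(w) = √w (a(w) = √(0 + w) = √w)
u(v) = 4
a(R)*(-1390 + u(6*1)) = √15*(-1390 + 4) = √15*(-1386) = -1386*√15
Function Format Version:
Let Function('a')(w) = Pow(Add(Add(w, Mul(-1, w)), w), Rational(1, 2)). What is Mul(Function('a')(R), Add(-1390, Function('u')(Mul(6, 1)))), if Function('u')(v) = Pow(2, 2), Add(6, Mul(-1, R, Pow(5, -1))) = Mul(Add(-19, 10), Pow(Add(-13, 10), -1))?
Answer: Mul(-1386, Pow(15, Rational(1, 2))) ≈ -5368.0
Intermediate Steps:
R = 15 (R = Add(30, Mul(-5, Mul(Add(-19, 10), Pow(Add(-13, 10), -1)))) = Add(30, Mul(-5, Mul(-9, Pow(-3, -1)))) = Add(30, Mul(-5, Mul(-9, Rational(-1, 3)))) = Add(30, Mul(-5, 3)) = Add(30, -15) = 15)
Function('a')(w) = Pow(w, Rational(1, 2)) (Function('a')(w) = Pow(Add(0, w), Rational(1, 2)) = Pow(w, Rational(1, 2)))
Function('u')(v) = 4
Mul(Function('a')(R), Add(-1390, Function('u')(Mul(6, 1)))) = Mul(Pow(15, Rational(1, 2)), Add(-1390, 4)) = Mul(Pow(15, Rational(1, 2)), -1386) = Mul(-1386, Pow(15, Rational(1, 2)))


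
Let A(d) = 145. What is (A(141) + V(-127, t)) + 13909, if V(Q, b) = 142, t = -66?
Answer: 14196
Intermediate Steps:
(A(141) + V(-127, t)) + 13909 = (145 + 142) + 13909 = 287 + 13909 = 14196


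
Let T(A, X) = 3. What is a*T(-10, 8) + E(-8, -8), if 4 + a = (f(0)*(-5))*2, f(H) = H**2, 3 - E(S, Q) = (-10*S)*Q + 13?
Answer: 618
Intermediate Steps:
E(S, Q) = -10 + 10*Q*S (E(S, Q) = 3 - ((-10*S)*Q + 13) = 3 - (-10*Q*S + 13) = 3 - (13 - 10*Q*S) = 3 + (-13 + 10*Q*S) = -10 + 10*Q*S)
a = -4 (a = -4 + (0**2*(-5))*2 = -4 + (0*(-5))*2 = -4 + 0*2 = -4 + 0 = -4)
a*T(-10, 8) + E(-8, -8) = -4*3 + (-10 + 10*(-8)*(-8)) = -12 + (-10 + 640) = -12 + 630 = 618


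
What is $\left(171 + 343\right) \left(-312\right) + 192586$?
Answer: $32218$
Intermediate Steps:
$\left(171 + 343\right) \left(-312\right) + 192586 = 514 \left(-312\right) + 192586 = -160368 + 192586 = 32218$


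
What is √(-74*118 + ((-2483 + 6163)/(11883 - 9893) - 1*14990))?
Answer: I*√939341690/199 ≈ 154.01*I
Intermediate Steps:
√(-74*118 + ((-2483 + 6163)/(11883 - 9893) - 1*14990)) = √(-8732 + (3680/1990 - 14990)) = √(-8732 + (3680*(1/1990) - 14990)) = √(-8732 + (368/199 - 14990)) = √(-8732 - 2982642/199) = √(-4720310/199) = I*√939341690/199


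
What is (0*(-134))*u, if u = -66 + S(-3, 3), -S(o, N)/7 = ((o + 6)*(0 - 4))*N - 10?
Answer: 0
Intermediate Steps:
S(o, N) = 70 - 7*N*(-24 - 4*o) (S(o, N) = -7*(((o + 6)*(0 - 4))*N - 10) = -7*(((6 + o)*(-4))*N - 10) = -7*((-24 - 4*o)*N - 10) = -7*(N*(-24 - 4*o) - 10) = -7*(-10 + N*(-24 - 4*o)) = 70 - 7*N*(-24 - 4*o))
u = 256 (u = -66 + (70 + 168*3 + 28*3*(-3)) = -66 + (70 + 504 - 252) = -66 + 322 = 256)
(0*(-134))*u = (0*(-134))*256 = 0*256 = 0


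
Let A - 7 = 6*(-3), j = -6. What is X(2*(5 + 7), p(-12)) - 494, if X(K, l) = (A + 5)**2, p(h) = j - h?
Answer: -458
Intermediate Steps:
p(h) = -6 - h
A = -11 (A = 7 + 6*(-3) = 7 - 18 = -11)
X(K, l) = 36 (X(K, l) = (-11 + 5)**2 = (-6)**2 = 36)
X(2*(5 + 7), p(-12)) - 494 = 36 - 494 = -458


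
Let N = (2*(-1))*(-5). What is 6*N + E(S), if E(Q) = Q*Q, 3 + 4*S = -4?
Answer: 1009/16 ≈ 63.063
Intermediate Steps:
S = -7/4 (S = -3/4 + (1/4)*(-4) = -3/4 - 1 = -7/4 ≈ -1.7500)
E(Q) = Q**2
N = 10 (N = -2*(-5) = 10)
6*N + E(S) = 6*10 + (-7/4)**2 = 60 + 49/16 = 1009/16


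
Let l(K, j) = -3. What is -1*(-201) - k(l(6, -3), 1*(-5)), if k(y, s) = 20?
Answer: 181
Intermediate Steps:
-1*(-201) - k(l(6, -3), 1*(-5)) = -1*(-201) - 1*20 = 201 - 20 = 181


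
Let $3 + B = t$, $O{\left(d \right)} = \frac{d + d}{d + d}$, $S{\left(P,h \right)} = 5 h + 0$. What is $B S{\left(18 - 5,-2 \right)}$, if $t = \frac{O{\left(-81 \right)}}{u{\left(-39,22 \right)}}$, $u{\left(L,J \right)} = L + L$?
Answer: $\frac{1175}{39} \approx 30.128$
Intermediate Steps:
$S{\left(P,h \right)} = 5 h$
$u{\left(L,J \right)} = 2 L$
$O{\left(d \right)} = 1$ ($O{\left(d \right)} = \frac{2 d}{2 d} = 2 d \frac{1}{2 d} = 1$)
$t = - \frac{1}{78}$ ($t = 1 \frac{1}{2 \left(-39\right)} = 1 \frac{1}{-78} = 1 \left(- \frac{1}{78}\right) = - \frac{1}{78} \approx -0.012821$)
$B = - \frac{235}{78}$ ($B = -3 - \frac{1}{78} = - \frac{235}{78} \approx -3.0128$)
$B S{\left(18 - 5,-2 \right)} = - \frac{235 \cdot 5 \left(-2\right)}{78} = \left(- \frac{235}{78}\right) \left(-10\right) = \frac{1175}{39}$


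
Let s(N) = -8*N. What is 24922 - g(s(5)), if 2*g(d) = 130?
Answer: 24857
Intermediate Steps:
g(d) = 65 (g(d) = (½)*130 = 65)
24922 - g(s(5)) = 24922 - 1*65 = 24922 - 65 = 24857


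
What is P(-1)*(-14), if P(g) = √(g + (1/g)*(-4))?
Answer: -14*√3 ≈ -24.249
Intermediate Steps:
P(g) = √(g - 4/g)
P(-1)*(-14) = √(-1 - 4/(-1))*(-14) = √(-1 - 4*(-1))*(-14) = √(-1 + 4)*(-14) = √3*(-14) = -14*√3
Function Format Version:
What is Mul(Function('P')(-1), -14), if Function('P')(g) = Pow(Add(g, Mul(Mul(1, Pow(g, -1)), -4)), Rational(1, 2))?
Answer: Mul(-14, Pow(3, Rational(1, 2))) ≈ -24.249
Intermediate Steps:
Function('P')(g) = Pow(Add(g, Mul(-4, Pow(g, -1))), Rational(1, 2)) (Function('P')(g) = Pow(Add(g, Mul(Pow(g, -1), -4)), Rational(1, 2)) = Pow(Add(g, Mul(-4, Pow(g, -1))), Rational(1, 2)))
Mul(Function('P')(-1), -14) = Mul(Pow(Add(-1, Mul(-4, Pow(-1, -1))), Rational(1, 2)), -14) = Mul(Pow(Add(-1, Mul(-4, -1)), Rational(1, 2)), -14) = Mul(Pow(Add(-1, 4), Rational(1, 2)), -14) = Mul(Pow(3, Rational(1, 2)), -14) = Mul(-14, Pow(3, Rational(1, 2)))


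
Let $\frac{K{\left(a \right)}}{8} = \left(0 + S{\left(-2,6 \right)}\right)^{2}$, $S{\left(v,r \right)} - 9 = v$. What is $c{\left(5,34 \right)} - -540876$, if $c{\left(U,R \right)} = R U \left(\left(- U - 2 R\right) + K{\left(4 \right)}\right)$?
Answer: $595106$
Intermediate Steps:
$S{\left(v,r \right)} = 9 + v$
$K{\left(a \right)} = 392$ ($K{\left(a \right)} = 8 \left(0 + \left(9 - 2\right)\right)^{2} = 8 \left(0 + 7\right)^{2} = 8 \cdot 7^{2} = 8 \cdot 49 = 392$)
$c{\left(U,R \right)} = R U \left(392 - U - 2 R\right)$ ($c{\left(U,R \right)} = R U \left(\left(- U - 2 R\right) + 392\right) = R U \left(392 - U - 2 R\right)$)
$c{\left(5,34 \right)} - -540876 = 34 \cdot 5 \left(392 - 5 - 68\right) - -540876 = 34 \cdot 5 \left(392 - 5 - 68\right) + 540876 = 34 \cdot 5 \cdot 319 + 540876 = 54230 + 540876 = 595106$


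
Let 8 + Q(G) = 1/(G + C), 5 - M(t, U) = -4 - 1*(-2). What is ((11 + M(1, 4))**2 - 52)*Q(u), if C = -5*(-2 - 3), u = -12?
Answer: -28016/13 ≈ -2155.1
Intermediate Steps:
M(t, U) = 7 (M(t, U) = 5 - (-4 - 1*(-2)) = 5 - (-4 + 2) = 5 - 1*(-2) = 5 + 2 = 7)
C = 25 (C = -5*(-5) = 25)
Q(G) = -8 + 1/(25 + G) (Q(G) = -8 + 1/(G + 25) = -8 + 1/(25 + G))
((11 + M(1, 4))**2 - 52)*Q(u) = ((11 + 7)**2 - 52)*((-199 - 8*(-12))/(25 - 12)) = (18**2 - 52)*((-199 + 96)/13) = (324 - 52)*((1/13)*(-103)) = 272*(-103/13) = -28016/13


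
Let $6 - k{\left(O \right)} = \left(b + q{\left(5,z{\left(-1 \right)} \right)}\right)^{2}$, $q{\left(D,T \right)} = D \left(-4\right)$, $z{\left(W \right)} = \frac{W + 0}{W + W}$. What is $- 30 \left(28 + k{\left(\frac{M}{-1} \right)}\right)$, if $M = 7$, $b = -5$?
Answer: $17730$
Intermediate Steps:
$z{\left(W \right)} = \frac{1}{2}$ ($z{\left(W \right)} = \frac{W}{2 W} = W \frac{1}{2 W} = \frac{1}{2}$)
$q{\left(D,T \right)} = - 4 D$
$k{\left(O \right)} = -619$ ($k{\left(O \right)} = 6 - \left(-5 - 20\right)^{2} = 6 - \left(-25\right)^{2} = 6 - 625 = -619$)
$- 30 \left(28 + k{\left(\frac{M}{-1} \right)}\right) = - 30 \left(28 - 619\right) = \left(-30\right) \left(-591\right) = 17730$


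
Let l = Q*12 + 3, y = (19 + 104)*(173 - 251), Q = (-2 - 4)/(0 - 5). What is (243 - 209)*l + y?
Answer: -45012/5 ≈ -9002.4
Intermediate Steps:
Q = 6/5 (Q = -6/(-5) = -6*(-⅕) = 6/5 ≈ 1.2000)
y = -9594 (y = 123*(-78) = -9594)
l = 87/5 (l = (6/5)*12 + 3 = 72/5 + 3 = 87/5 ≈ 17.400)
(243 - 209)*l + y = (243 - 209)*(87/5) - 9594 = 34*(87/5) - 9594 = 2958/5 - 9594 = -45012/5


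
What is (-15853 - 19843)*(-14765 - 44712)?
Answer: 2123090992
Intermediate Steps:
(-15853 - 19843)*(-14765 - 44712) = -35696*(-59477) = 2123090992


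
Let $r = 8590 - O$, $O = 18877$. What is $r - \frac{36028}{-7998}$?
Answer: $- \frac{41119699}{3999} \approx -10283.0$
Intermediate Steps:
$r = -10287$ ($r = 8590 - 18877 = -10287$)
$r - \frac{36028}{-7998} = -10287 - \frac{36028}{-7998} = -10287 - - \frac{18014}{3999} = -10287 + \frac{18014}{3999} = - \frac{41119699}{3999}$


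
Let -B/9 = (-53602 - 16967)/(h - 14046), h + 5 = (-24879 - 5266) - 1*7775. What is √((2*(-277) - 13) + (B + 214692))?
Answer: √578315371205634/51971 ≈ 462.72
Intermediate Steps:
h = -37925 (h = -5 + ((-24879 - 5266) - 1*7775) = -5 + (-30145 - 7775) = -5 - 37920 = -37925)
B = -635121/51971 (B = -9*(-53602 - 16967)/(-37925 - 14046) = -(-635121)/(-51971) = -(-635121)*(-1)/51971 = -9*70569/51971 = -635121/51971 ≈ -12.221)
√((2*(-277) - 13) + (B + 214692)) = √((2*(-277) - 13) + (-635121/51971 + 214692)) = √((-554 - 13) + 11157122811/51971) = √(-567 + 11157122811/51971) = √(11127655254/51971) = √578315371205634/51971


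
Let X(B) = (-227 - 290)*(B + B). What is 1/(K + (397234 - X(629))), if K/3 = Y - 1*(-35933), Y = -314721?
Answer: 1/211256 ≈ 4.7336e-6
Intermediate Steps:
K = -836364 (K = 3*(-314721 - 1*(-35933)) = 3*(-314721 + 35933) = 3*(-278788) = -836364)
X(B) = -1034*B
1/(K + (397234 - X(629))) = 1/(-836364 + (397234 - (-1034)*629)) = 1/(-836364 + (397234 - 1*(-650386))) = 1/(-836364 + (397234 + 650386)) = 1/(-836364 + 1047620) = 1/211256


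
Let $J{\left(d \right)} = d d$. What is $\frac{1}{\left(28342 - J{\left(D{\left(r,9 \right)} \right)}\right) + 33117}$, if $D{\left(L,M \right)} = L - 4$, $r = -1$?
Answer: $\frac{1}{61434} \approx 1.6278 \cdot 10^{-5}$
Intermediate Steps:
$D{\left(L,M \right)} = -4 + L$
$J{\left(d \right)} = d^{2}$
$\frac{1}{\left(28342 - J{\left(D{\left(r,9 \right)} \right)}\right) + 33117} = \frac{1}{\left(28342 - \left(-4 - 1\right)^{2}\right) + 33117} = \frac{1}{\left(28342 - \left(-5\right)^{2}\right) + 33117} = \frac{1}{\left(28342 - 25\right) + 33117} = \frac{1}{28317 + 33117} = \frac{1}{61434}$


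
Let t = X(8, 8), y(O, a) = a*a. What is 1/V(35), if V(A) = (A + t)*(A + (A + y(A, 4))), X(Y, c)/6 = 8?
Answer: 1/7138 ≈ 0.00014010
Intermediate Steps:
X(Y, c) = 48 (X(Y, c) = 6*8 = 48)
y(O, a) = a²
t = 48
V(A) = (16 + 2*A)*(48 + A) (V(A) = (A + 48)*(A + (A + 4²)) = (48 + A)*(A + (A + 16)) = (48 + A)*(A + (16 + A)) = (48 + A)*(16 + 2*A) = (16 + 2*A)*(48 + A))
1/V(35) = 1/(768 + 2*35² + 112*35) = 1/(768 + 2*1225 + 3920) = 1/(768 + 2450 + 3920) = 1/7138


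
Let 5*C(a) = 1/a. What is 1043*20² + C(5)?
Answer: 10430001/25 ≈ 4.1720e+5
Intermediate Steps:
C(a) = 1/(5*a)
1043*20² + C(5) = 1043*20² + (⅕)/5 = 1043*400 + (⅕)*(⅕) = 417200 + 1/25 = 10430001/25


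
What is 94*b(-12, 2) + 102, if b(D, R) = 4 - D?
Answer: 1606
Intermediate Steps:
94*b(-12, 2) + 102 = 94*(4 - 1*(-12)) + 102 = 94*(4 + 12) + 102 = 94*16 + 102 = 1504 + 102 = 1606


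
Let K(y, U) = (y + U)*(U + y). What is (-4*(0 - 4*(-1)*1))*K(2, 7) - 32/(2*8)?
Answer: -1298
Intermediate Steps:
K(y, U) = (U + y)² (K(y, U) = (U + y)*(U + y) = (U + y)²)
(-4*(0 - 4*(-1)*1))*K(2, 7) - 32/(2*8) = (-4*(0 - 4*(-1)*1))*(7 + 2)² - 32/(2*8) = -4*(0 + 4*1)*9² - 32/16 = -4*(0 + 4)*81 - 32*1/16 = -4*4*81 - 2 = -16*81 - 2 = -1296 - 2 = -1298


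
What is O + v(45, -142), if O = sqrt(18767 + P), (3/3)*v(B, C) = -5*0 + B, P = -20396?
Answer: 45 + 3*I*sqrt(181) ≈ 45.0 + 40.361*I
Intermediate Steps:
v(B, C) = B (v(B, C) = -5*0 + B = 0 + B = B)
O = 3*I*sqrt(181) (O = sqrt(18767 - 20396) = sqrt(-1629) = 3*I*sqrt(181) ≈ 40.361*I)
O + v(45, -142) = 3*I*sqrt(181) + 45 = 45 + 3*I*sqrt(181)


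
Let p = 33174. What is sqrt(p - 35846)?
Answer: 4*I*sqrt(167) ≈ 51.691*I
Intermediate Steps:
sqrt(p - 35846) = sqrt(33174 - 35846) = sqrt(-2672) = 4*I*sqrt(167)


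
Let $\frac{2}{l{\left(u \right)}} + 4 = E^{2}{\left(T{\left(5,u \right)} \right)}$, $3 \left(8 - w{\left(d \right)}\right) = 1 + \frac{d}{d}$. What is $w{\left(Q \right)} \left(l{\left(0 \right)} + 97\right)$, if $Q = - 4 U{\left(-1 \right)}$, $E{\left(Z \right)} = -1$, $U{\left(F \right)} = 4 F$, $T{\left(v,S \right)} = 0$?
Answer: $\frac{6358}{9} \approx 706.44$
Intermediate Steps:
$Q = 16$ ($Q = - 4 \cdot 4 \left(-1\right) = \left(-4\right) \left(-4\right) = 16$)
$w{\left(d \right)} = \frac{22}{3}$ ($w{\left(d \right)} = 8 - \frac{1 + \frac{d}{d}}{3} = 8 - \frac{1 + 1}{3} = 8 - \frac{2}{3} = \frac{22}{3}$)
$l{\left(u \right)} = - \frac{2}{3}$ ($l{\left(u \right)} = \frac{2}{-4 + \left(-1\right)^{2}} = \frac{2}{-4 + 1} = \frac{2}{-3} = 2 \left(- \frac{1}{3}\right) = - \frac{2}{3}$)
$w{\left(Q \right)} \left(l{\left(0 \right)} + 97\right) = \frac{22 \left(- \frac{2}{3} + 97\right)}{3} = \frac{22}{3} \cdot \frac{289}{3} = \frac{6358}{9}$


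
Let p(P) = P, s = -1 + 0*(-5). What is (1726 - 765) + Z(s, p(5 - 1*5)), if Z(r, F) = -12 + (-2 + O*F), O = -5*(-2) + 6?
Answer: 947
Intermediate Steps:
s = -1 (s = -1 + 0 = -1)
O = 16 (O = 10 + 6 = 16)
Z(r, F) = -14 + 16*F (Z(r, F) = -12 + (-2 + 16*F) = -14 + 16*F)
(1726 - 765) + Z(s, p(5 - 1*5)) = (1726 - 765) + (-14 + 16*(5 - 1*5)) = 961 + (-14 + 16*(5 - 5)) = 961 + (-14 + 16*0) = 961 + (-14 + 0) = 961 - 14 = 947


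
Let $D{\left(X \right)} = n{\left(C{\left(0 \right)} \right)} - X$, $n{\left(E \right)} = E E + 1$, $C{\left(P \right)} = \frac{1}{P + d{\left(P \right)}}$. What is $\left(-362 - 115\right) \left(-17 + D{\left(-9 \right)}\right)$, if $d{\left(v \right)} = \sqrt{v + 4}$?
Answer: $\frac{12879}{4} \approx 3219.8$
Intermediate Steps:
$d{\left(v \right)} = \sqrt{4 + v}$
$C{\left(P \right)} = \frac{1}{P + \sqrt{4 + P}}$
$n{\left(E \right)} = 1 + E^{2}$ ($n{\left(E \right)} = E^{2} + 1 = 1 + E^{2}$)
$D{\left(X \right)} = \frac{5}{4} - X$ ($D{\left(X \right)} = \left(1 + \left(\frac{1}{0 + \sqrt{4 + 0}}\right)^{2}\right) - X = \left(1 + \left(\frac{1}{0 + \sqrt{4}}\right)^{2}\right) - X = \left(1 + \left(\frac{1}{0 + 2}\right)^{2}\right) - X = \left(1 + \left(\frac{1}{2}\right)^{2}\right) - X = \left(1 + \frac{1}{4}\right) - X = \frac{5}{4} - X$)
$\left(-362 - 115\right) \left(-17 + D{\left(-9 \right)}\right) = \left(-362 - 115\right) \left(-17 + \left(\frac{5}{4} - -9\right)\right) = - 477 \left(-17 + \left(\frac{5}{4} + 9\right)\right) = - 477 \left(-17 + \frac{41}{4}\right) = \left(-477\right) \left(- \frac{27}{4}\right) = \frac{12879}{4}$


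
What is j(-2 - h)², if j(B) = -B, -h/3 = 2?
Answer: 16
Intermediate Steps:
h = -6 (h = -3*2 = -6)
j(-2 - h)² = (-(-2 - 1*(-6)))² = (-(-2 + 6))² = (-1*4)² = (-4)² = 16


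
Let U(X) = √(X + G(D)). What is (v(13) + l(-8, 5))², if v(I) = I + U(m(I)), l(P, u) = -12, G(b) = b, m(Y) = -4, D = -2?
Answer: (1 + I*√6)² ≈ -5.0 + 4.899*I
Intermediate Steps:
U(X) = √(-2 + X) (U(X) = √(X - 2) = √(-2 + X))
v(I) = I + I*√6 (v(I) = I + √(-2 - 4) = I + √(-6) = I + I*√6)
(v(13) + l(-8, 5))² = ((13 + I*√6) - 12)² = (1 + I*√6)²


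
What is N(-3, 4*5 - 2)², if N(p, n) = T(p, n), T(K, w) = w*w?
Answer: 104976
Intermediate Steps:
T(K, w) = w²
N(p, n) = n²
N(-3, 4*5 - 2)² = ((4*5 - 2)²)² = ((20 - 2)²)² = (18²)² = 324² = 104976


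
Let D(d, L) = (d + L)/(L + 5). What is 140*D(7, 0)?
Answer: 196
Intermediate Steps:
D(d, L) = (L + d)/(5 + L)
140*D(7, 0) = 140*((0 + 7)/(5 + 0)) = 140*(7/5) = 196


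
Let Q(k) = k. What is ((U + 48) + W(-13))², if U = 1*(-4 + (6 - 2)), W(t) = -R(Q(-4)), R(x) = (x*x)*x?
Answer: 12544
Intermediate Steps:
R(x) = x³ (R(x) = x²*x = x³)
W(t) = 64 (W(t) = -1*(-4)³ = -1*(-64) = 64)
U = 0 (U = 1*(-4 + 4) = 1*0 = 0)
((U + 48) + W(-13))² = ((0 + 48) + 64)² = (48 + 64)² = 112² = 12544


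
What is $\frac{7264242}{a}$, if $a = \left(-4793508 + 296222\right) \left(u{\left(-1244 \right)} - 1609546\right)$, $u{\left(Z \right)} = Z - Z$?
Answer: $\frac{3632121}{3619294346078} \approx 1.0035 \cdot 10^{-6}$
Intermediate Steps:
$u{\left(Z \right)} = 0$
$a = 7238588692156$ ($a = \left(-4793508 + 296222\right) \left(0 - 1609546\right) = \left(-4497286\right) \left(-1609546\right) = 7238588692156$)
$\frac{7264242}{a} = \frac{7264242}{7238588692156} = 7264242 \cdot \frac{1}{7238588692156} = \frac{3632121}{3619294346078}$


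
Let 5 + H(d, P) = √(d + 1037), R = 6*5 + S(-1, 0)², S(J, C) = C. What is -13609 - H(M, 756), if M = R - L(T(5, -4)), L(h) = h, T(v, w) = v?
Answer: -13604 - 3*√118 ≈ -13637.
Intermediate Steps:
R = 30 (R = 6*5 + 0² = 30 + 0 = 30)
M = 25 (M = 30 - 1*5 = 30 - 5 = 25)
H(d, P) = -5 + √(1037 + d) (H(d, P) = -5 + √(d + 1037) = -5 + √(1037 + d))
-13609 - H(M, 756) = -13609 - (-5 + √(1037 + 25)) = -13609 - (-5 + √1062) = -13609 - (-5 + 3*√118) = -13609 + (5 - 3*√118) = -13604 - 3*√118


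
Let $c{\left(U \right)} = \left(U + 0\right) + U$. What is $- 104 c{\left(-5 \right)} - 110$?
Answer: $930$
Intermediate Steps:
$c{\left(U \right)} = 2 U$ ($c{\left(U \right)} = U + U = 2 U$)
$- 104 c{\left(-5 \right)} - 110 = - 104 \cdot 2 \left(-5\right) - 110 = \left(-104\right) \left(-10\right) - 110 = 1040 - 110 = 930$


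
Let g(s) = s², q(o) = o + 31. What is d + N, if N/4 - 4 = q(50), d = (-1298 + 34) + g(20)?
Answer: -524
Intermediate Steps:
q(o) = 31 + o
d = -864 (d = (-1298 + 34) + 20² = -1264 + 400 = -864)
N = 340 (N = 16 + 4*(31 + 50) = 16 + 4*81 = 16 + 324 = 340)
d + N = -864 + 340 = -524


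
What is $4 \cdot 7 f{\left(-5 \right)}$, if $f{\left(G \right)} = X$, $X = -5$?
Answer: $-140$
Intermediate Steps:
$f{\left(G \right)} = -5$
$4 \cdot 7 f{\left(-5 \right)} = 4 \cdot 7 \left(-5\right) = 28 \left(-5\right) = -140$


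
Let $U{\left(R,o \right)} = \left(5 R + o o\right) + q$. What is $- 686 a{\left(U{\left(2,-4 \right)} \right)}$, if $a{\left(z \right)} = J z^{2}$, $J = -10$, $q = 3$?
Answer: $5769260$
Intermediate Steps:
$U{\left(R,o \right)} = 3 + o^{2} + 5 R$ ($U{\left(R,o \right)} = \left(5 R + o o\right) + 3 = \left(5 R + o^{2}\right) + 3 = \left(o^{2} + 5 R\right) + 3 = 3 + o^{2} + 5 R$)
$a{\left(z \right)} = - 10 z^{2}$
$- 686 a{\left(U{\left(2,-4 \right)} \right)} = - 686 \left(- 10 \left(3 + \left(-4\right)^{2} + 5 \cdot 2\right)^{2}\right) = - 686 \left(- 10 \left(3 + 16 + 10\right)^{2}\right) = - 686 \left(- 10 \cdot 29^{2}\right) = - 686 \left(\left(-10\right) 841\right) = \left(-686\right) \left(-8410\right) = 5769260$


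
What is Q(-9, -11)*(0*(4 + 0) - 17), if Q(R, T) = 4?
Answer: -68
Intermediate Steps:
Q(-9, -11)*(0*(4 + 0) - 17) = 4*(0*(4 + 0) - 17) = 4*(0*4 - 17) = 4*(0 - 17) = 4*(-17) = -68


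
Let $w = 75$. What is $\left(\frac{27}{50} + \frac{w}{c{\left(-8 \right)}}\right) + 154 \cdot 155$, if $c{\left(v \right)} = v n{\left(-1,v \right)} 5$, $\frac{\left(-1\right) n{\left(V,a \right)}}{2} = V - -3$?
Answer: $\frac{19096807}{800} \approx 23871.0$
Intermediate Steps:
$n{\left(V,a \right)} = -6 - 2 V$ ($n{\left(V,a \right)} = - 2 \left(V - -3\right) = - 2 \left(V + 3\right) = - 2 \left(3 + V\right) = -6 - 2 V$)
$c{\left(v \right)} = - 20 v$ ($c{\left(v \right)} = v \left(-6 - -2\right) 5 = v \left(-6 + 2\right) 5 = v \left(-4\right) 5 = - 4 v 5 = - 20 v$)
$\left(\frac{27}{50} + \frac{w}{c{\left(-8 \right)}}\right) + 154 \cdot 155 = \left(\frac{27}{50} + \frac{75}{\left(-20\right) \left(-8\right)}\right) + 154 \cdot 155 = \left(27 \cdot \frac{1}{50} + \frac{75}{160}\right) + 23870 = \left(\frac{27}{50} + 75 \cdot \frac{1}{160}\right) + 23870 = \left(\frac{27}{50} + \frac{15}{32}\right) + 23870 = \frac{807}{800} + 23870 = \frac{19096807}{800}$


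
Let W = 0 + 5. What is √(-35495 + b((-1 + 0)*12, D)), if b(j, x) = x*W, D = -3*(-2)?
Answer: I*√35465 ≈ 188.32*I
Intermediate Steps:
W = 5
D = 6
b(j, x) = 5*x (b(j, x) = x*5 = 5*x)
√(-35495 + b((-1 + 0)*12, D)) = √(-35495 + 5*6) = √(-35495 + 30) = √(-35465) = I*√35465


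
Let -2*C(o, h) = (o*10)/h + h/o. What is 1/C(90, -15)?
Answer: 12/361 ≈ 0.033241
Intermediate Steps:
C(o, h) = -5*o/h - h/(2*o) (C(o, h) = -((o*10)/h + h/o)/2 = -((10*o)/h + h/o)/2 = -(10*o/h + h/o)/2 = -(h/o + 10*o/h)/2 = -5*o/h - h/(2*o))
1/C(90, -15) = 1/(-5*90/(-15) - 1/2*(-15)/90) = 1/(-5*90*(-1/15) - 1/2*(-15)*1/90) = 1/(30 + 1/12) = 1/(361/12) = 12/361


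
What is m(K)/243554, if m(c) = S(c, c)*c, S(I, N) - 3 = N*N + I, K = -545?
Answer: -161583235/243554 ≈ -663.44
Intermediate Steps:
S(I, N) = 3 + I + N² (S(I, N) = 3 + (N*N + I) = 3 + (N² + I) = 3 + (I + N²) = 3 + I + N²)
m(c) = c*(3 + c + c²) (m(c) = (3 + c + c²)*c = c*(3 + c + c²))
m(K)/243554 = -545*(3 - 545 + (-545)²)/243554 = -545*(3 - 545 + 297025)*(1/243554) = -545*296483*(1/243554) = -161583235*1/243554 = -161583235/243554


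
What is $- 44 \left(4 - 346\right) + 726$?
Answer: $15774$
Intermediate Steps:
$- 44 \left(4 - 346\right) + 726 = \left(-44\right) \left(-342\right) + 726 = 15048 + 726 = 15774$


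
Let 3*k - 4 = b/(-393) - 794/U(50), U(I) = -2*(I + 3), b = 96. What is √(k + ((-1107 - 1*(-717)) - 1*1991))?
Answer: I*√1031363890014/20829 ≈ 48.757*I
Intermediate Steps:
U(I) = -6 - 2*I (U(I) = -2*(3 + I) = -6 - 2*I)
k = 78083/20829 (k = 4/3 + (96/(-393) - 794/(-6 - 2*50))/3 = 4/3 + (96*(-1/393) - 794/(-6 - 100))/3 = 4/3 + (-32/131 - 794/(-106))/3 = 4/3 + (-32/131 - 794*(-1/106))/3 = 4/3 + (-32/131 + 397/53)/3 = 4/3 + (⅓)*(50311/6943) = 4/3 + 50311/20829 = 78083/20829 ≈ 3.7488)
√(k + ((-1107 - 1*(-717)) - 1*1991)) = √(78083/20829 + ((-1107 - 1*(-717)) - 1*1991)) = √(78083/20829 + ((-1107 + 717) - 1991)) = √(78083/20829 + (-390 - 1991)) = √(78083/20829 - 2381) = √(-49515766/20829) = I*√1031363890014/20829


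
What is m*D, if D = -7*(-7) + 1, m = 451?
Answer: 22550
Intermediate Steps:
D = 50 (D = 49 + 1 = 50)
m*D = 451*50 = 22550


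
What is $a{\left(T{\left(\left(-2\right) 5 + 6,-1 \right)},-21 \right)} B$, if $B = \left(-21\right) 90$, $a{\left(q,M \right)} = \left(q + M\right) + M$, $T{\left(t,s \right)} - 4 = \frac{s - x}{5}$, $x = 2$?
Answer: $72954$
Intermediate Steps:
$T{\left(t,s \right)} = \frac{18}{5} + \frac{s}{5}$ ($T{\left(t,s \right)} = 4 + \frac{s - 2}{5} = 4 + \left(s - 2\right) \frac{1}{5} = 4 + \left(-2 + s\right) \frac{1}{5} = 4 + \left(- \frac{2}{5} + \frac{s}{5}\right) = \frac{18}{5} + \frac{s}{5}$)
$a{\left(q,M \right)} = q + 2 M$ ($a{\left(q,M \right)} = \left(M + q\right) + M = q + 2 M$)
$B = -1890$
$a{\left(T{\left(\left(-2\right) 5 + 6,-1 \right)},-21 \right)} B = \left(\left(\frac{18}{5} + \frac{1}{5} \left(-1\right)\right) + 2 \left(-21\right)\right) \left(-1890\right) = \left(\left(\frac{18}{5} - \frac{1}{5}\right) - 42\right) \left(-1890\right) = \left(\frac{17}{5} - 42\right) \left(-1890\right) = \left(- \frac{193}{5}\right) \left(-1890\right) = 72954$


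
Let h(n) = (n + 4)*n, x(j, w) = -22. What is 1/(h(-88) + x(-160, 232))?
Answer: 1/7370 ≈ 0.00013569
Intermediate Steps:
h(n) = n*(4 + n) (h(n) = (4 + n)*n = n*(4 + n))
1/(h(-88) + x(-160, 232)) = 1/(-88*(4 - 88) - 22) = 1/(-88*(-84) - 22) = 1/(7392 - 22) = 1/7370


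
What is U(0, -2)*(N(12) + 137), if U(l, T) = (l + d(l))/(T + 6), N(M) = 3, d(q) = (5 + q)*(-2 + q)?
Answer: -350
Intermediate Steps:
d(q) = (-2 + q)*(5 + q)
U(l, T) = (-10 + l² + 4*l)/(6 + T) (U(l, T) = (l + (-10 + l² + 3*l))/(T + 6) = (-10 + l² + 4*l)/(6 + T))
U(0, -2)*(N(12) + 137) = ((-10 + 0² + 4*0)/(6 - 2))*(3 + 137) = ((-10 + 0 + 0)/4)*140 = ((¼)*(-10))*140 = -5/2*140 = -350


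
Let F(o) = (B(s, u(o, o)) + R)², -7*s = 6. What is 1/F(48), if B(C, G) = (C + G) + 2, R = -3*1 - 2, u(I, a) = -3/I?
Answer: 12544/192721 ≈ 0.065089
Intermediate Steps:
s = -6/7 (s = -⅐*6 = -6/7 ≈ -0.85714)
R = -5 (R = -3 - 2 = -5)
B(C, G) = 2 + C + G
F(o) = (-27/7 - 3/o)² (F(o) = ((2 - 6/7 - 3/o) - 5)² = ((8/7 - 3/o) - 5)² = (-27/7 - 3/o)²)
1/F(48) = 1/((27/7 + 3/48)²) = 1/((27/7 + 3*(1/48))²) = 1/((27/7 + 1/16)²) = 1/((439/112)²) = 1/(192721/12544) = 12544/192721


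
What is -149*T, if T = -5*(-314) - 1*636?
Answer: -139166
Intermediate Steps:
T = 934 (T = 1570 - 636 = 934)
-149*T = -149*934 = -139166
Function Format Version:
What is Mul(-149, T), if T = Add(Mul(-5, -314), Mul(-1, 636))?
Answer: -139166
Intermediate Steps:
T = 934 (T = Add(1570, -636) = 934)
Mul(-149, T) = Mul(-149, 934) = -139166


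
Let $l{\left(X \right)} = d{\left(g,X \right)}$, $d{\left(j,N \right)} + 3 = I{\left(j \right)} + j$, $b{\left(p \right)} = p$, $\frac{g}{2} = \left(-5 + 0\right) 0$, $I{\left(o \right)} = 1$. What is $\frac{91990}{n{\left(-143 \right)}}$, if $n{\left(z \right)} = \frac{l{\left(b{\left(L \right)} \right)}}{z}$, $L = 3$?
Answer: $6577285$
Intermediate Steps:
$g = 0$ ($g = 2 \left(-5 + 0\right) 0 = 2 \left(\left(-5\right) 0\right) = 2 \cdot 0 = 0$)
$d{\left(j,N \right)} = -2 + j$ ($d{\left(j,N \right)} = -3 + \left(1 + j\right) = -2 + j$)
$l{\left(X \right)} = -2$ ($l{\left(X \right)} = -2 + 0 = -2$)
$n{\left(z \right)} = - \frac{2}{z}$
$\frac{91990}{n{\left(-143 \right)}} = \frac{91990}{\left(-2\right) \frac{1}{-143}} = \frac{91990}{\left(-2\right) \left(- \frac{1}{143}\right)} = \frac{91990}{\frac{2}{143}} = 91990 \cdot \frac{143}{2} = 6577285$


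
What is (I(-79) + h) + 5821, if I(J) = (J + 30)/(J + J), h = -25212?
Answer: -3063729/158 ≈ -19391.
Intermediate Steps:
I(J) = (30 + J)/(2*J) (I(J) = (30 + J)/((2*J)) = (30 + J)*(1/(2*J)) = (30 + J)/(2*J))
(I(-79) + h) + 5821 = ((1/2)*(30 - 79)/(-79) - 25212) + 5821 = ((1/2)*(-1/79)*(-49) - 25212) + 5821 = (49/158 - 25212) + 5821 = -3983447/158 + 5821 = -3063729/158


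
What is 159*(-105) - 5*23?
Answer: -16810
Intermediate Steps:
159*(-105) - 5*23 = -16695 - 115 = -16810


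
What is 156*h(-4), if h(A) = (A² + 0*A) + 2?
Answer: 2808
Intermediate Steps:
h(A) = 2 + A² (h(A) = (A² + 0) + 2 = A² + 2 = 2 + A²)
156*h(-4) = 156*(2 + (-4)²) = 156*(2 + 16) = 156*18 = 2808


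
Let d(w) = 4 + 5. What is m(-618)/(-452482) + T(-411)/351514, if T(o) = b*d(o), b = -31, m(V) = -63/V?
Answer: -13006666131/16382537048044 ≈ -0.00079393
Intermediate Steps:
d(w) = 9
T(o) = -279 (T(o) = -31*9 = -279)
m(-618)/(-452482) + T(-411)/351514 = -63/(-618)/(-452482) - 279/351514 = -63*(-1/618)*(-1/452482) - 279*1/351514 = (21/206)*(-1/452482) - 279/351514 = -21/93211292 - 279/351514 = -13006666131/16382537048044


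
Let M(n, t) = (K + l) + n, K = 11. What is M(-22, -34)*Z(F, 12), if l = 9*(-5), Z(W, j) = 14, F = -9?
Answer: -784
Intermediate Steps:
l = -45
M(n, t) = -34 + n (M(n, t) = (11 - 45) + n = -34 + n)
M(-22, -34)*Z(F, 12) = (-34 - 22)*14 = -56*14 = -784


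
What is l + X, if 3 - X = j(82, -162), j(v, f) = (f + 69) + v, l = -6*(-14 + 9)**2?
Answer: -136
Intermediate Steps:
l = -150 (l = -6*(-5)**2 = -6*25 = -150)
j(v, f) = 69 + f + v (j(v, f) = (69 + f) + v = 69 + f + v)
X = 14 (X = 3 - (69 - 162 + 82) = 3 - 1*(-11) = 3 + 11 = 14)
l + X = -150 + 14 = -136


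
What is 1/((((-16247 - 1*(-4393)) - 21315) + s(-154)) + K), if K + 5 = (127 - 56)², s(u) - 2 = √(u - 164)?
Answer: -9377/263784493 - I*√318/791353479 ≈ -3.5548e-5 - 2.2534e-8*I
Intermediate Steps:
s(u) = 2 + √(-164 + u) (s(u) = 2 + √(u - 164) = 2 + √(-164 + u))
K = 5036 (K = -5 + (127 - 56)² = -5 + 71² = -5 + 5041 = 5036)
1/((((-16247 - 1*(-4393)) - 21315) + s(-154)) + K) = 1/((((-16247 - 1*(-4393)) - 21315) + (2 + √(-164 - 154))) + 5036) = 1/((((-16247 + 4393) - 21315) + (2 + √(-318))) + 5036) = 1/(((-11854 - 21315) + (2 + I*√318)) + 5036) = 1/((-33169 + (2 + I*√318)) + 5036) = 1/((-33167 + I*√318) + 5036) = 1/(-28131 + I*√318)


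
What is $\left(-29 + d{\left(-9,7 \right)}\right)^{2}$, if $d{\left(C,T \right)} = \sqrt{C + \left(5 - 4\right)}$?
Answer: $833 - 116 i \sqrt{2} \approx 833.0 - 164.05 i$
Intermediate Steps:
$d{\left(C,T \right)} = \sqrt{1 + C}$ ($d{\left(C,T \right)} = \sqrt{C + 1} = \sqrt{1 + C}$)
$\left(-29 + d{\left(-9,7 \right)}\right)^{2} = \left(-29 + \sqrt{1 - 9}\right)^{2} = \left(-29 + \sqrt{-8}\right)^{2} = \left(-29 + 2 i \sqrt{2}\right)^{2}$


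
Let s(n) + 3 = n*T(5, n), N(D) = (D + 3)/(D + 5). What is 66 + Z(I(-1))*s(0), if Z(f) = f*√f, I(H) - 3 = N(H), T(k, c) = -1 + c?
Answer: 66 - 21*√14/4 ≈ 46.356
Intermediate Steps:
N(D) = (3 + D)/(5 + D)
I(H) = 3 + (3 + H)/(5 + H)
s(n) = -3 + n*(-1 + n)
Z(f) = f^(3/2)
66 + Z(I(-1))*s(0) = 66 + (2*(9 + 2*(-1))/(5 - 1))^(3/2)*(-3 + 0*(-1 + 0)) = 66 + (2*(9 - 2)/4)^(3/2)*(-3 + 0*(-1)) = 66 + (2*(¼)*7)^(3/2)*(-3 + 0) = 66 + (7/2)^(3/2)*(-3) = 66 + (7*√14/4)*(-3) = 66 - 21*√14/4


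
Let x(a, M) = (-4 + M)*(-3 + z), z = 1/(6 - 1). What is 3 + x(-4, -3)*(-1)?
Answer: -83/5 ≈ -16.600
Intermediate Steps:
z = ⅕ (z = 1/5 = ⅕ ≈ 0.20000)
x(a, M) = 56/5 - 14*M/5 (x(a, M) = (-4 + M)*(-3 + ⅕) = (-4 + M)*(-14/5) = 56/5 - 14*M/5)
3 + x(-4, -3)*(-1) = 3 + (56/5 - 14/5*(-3))*(-1) = 3 + (56/5 + 42/5)*(-1) = 3 + (98/5)*(-1) = 3 - 98/5 = -83/5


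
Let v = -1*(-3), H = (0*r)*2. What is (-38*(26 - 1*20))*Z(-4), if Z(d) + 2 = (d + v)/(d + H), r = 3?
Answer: 399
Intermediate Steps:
H = 0 (H = (0*3)*2 = 0*2 = 0)
v = 3
Z(d) = -2 + (3 + d)/d (Z(d) = -2 + (d + 3)/(d + 0) = -2 + (3 + d)/d)
(-38*(26 - 1*20))*Z(-4) = (-38*(26 - 1*20))*((3 - 1*(-4))/(-4)) = (-38*(26 - 20))*(-(3 + 4)/4) = (-38*6)*(-¼*7) = -228*(-7/4) = 399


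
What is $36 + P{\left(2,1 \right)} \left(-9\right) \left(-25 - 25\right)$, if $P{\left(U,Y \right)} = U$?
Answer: $936$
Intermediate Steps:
$36 + P{\left(2,1 \right)} \left(-9\right) \left(-25 - 25\right) = 36 + 2 \left(-9\right) \left(-25 - 25\right) = 36 - 18 \left(-25 - 25\right) = 36 - -900 = 36 + 900 = 936$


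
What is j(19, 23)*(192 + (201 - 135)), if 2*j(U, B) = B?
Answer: 2967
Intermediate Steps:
j(U, B) = B/2
j(19, 23)*(192 + (201 - 135)) = ((1/2)*23)*(192 + (201 - 135)) = 23*(192 + 66)/2 = (23/2)*258 = 2967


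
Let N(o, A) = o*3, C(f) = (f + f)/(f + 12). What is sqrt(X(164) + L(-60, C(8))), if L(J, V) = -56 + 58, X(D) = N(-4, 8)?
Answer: I*sqrt(10) ≈ 3.1623*I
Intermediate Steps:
C(f) = 2*f/(12 + f) (C(f) = (2*f)/(12 + f) = 2*f/(12 + f))
N(o, A) = 3*o
X(D) = -12 (X(D) = 3*(-4) = -12)
L(J, V) = 2
sqrt(X(164) + L(-60, C(8))) = sqrt(-12 + 2) = sqrt(-10) = I*sqrt(10)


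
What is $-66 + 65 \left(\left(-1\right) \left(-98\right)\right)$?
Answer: $6304$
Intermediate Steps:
$-66 + 65 \left(\left(-1\right) \left(-98\right)\right) = -66 + 65 \cdot 98 = -66 + 6370 = 6304$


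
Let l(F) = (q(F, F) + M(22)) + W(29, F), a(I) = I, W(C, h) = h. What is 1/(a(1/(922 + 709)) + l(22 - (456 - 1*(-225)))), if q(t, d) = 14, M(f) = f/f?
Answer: -1631/1050363 ≈ -0.0015528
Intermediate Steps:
M(f) = 1
l(F) = 15 + F (l(F) = (14 + 1) + F = 15 + F)
1/(a(1/(922 + 709)) + l(22 - (456 - 1*(-225)))) = 1/(1/(922 + 709) + (15 + (22 - (456 - 1*(-225))))) = 1/(1/1631 + (15 + (22 - (456 + 225)))) = 1/(1/1631 + (15 + (22 - 1*681))) = 1/(1/1631 + (15 + (22 - 681))) = 1/(1/1631 + (15 - 659)) = 1/(1/1631 - 644) = 1/(-1050363/1631) = -1631/1050363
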